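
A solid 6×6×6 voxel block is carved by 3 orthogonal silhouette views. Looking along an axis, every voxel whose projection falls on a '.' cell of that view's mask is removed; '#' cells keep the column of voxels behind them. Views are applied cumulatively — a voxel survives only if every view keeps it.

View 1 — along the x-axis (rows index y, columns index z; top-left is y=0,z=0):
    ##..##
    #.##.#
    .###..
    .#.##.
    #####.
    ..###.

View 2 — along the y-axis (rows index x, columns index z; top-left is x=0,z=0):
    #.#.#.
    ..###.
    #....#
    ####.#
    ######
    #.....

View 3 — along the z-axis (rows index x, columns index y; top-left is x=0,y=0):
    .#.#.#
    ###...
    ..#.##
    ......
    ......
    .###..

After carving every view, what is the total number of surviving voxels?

full grid |V| = 216
[1] x-view keeps 22 columns → grid now 132
[2] y-view keeps 20 columns → grid now 72
[3] z-view keeps 12 columns → grid now 12

voxel count = 12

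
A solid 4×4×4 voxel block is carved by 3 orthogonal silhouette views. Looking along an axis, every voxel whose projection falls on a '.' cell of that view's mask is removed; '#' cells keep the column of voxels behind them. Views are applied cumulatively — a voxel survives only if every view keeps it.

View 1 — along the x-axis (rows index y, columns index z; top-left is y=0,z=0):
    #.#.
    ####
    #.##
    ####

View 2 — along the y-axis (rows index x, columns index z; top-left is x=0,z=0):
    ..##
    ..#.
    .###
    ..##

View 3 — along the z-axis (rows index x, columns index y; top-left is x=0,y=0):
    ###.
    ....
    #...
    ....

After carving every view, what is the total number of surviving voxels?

initial block: 4^3 = 64
after view 1 [x-axis, 13 of 16 cells solid] → remaining = 52
after view 2 [y-axis, 8 of 16 cells solid] → remaining = 27
after view 3 [z-axis, 4 of 16 cells solid] → remaining = 6

6 voxels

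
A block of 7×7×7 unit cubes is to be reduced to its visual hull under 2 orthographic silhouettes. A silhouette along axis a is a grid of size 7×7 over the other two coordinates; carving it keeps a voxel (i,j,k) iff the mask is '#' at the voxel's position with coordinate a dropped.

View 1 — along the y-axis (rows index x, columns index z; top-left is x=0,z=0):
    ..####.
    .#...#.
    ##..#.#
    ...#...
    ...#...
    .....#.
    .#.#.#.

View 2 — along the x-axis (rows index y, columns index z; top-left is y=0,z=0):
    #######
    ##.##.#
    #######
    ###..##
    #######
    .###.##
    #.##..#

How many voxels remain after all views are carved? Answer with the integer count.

before carving: 343 voxels (7×7×7)
V1 y: intersect with XZ mask (16 set) -- 112 left
V2 x: intersect with YZ mask (40 set) -- 89 left

remaining voxels: 89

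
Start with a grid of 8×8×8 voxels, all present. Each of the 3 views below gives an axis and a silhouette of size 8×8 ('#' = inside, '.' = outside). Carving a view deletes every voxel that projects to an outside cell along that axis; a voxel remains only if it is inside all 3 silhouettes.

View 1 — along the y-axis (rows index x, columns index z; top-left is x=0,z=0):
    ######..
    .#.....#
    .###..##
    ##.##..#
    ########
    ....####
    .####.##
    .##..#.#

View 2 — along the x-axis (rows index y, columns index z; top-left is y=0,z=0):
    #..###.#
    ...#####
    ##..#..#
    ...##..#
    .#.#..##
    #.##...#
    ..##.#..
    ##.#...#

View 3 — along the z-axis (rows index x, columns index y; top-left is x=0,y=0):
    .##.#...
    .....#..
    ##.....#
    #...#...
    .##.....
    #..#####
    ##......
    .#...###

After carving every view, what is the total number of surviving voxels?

58 voxels

before carving: 512 voxels (8×8×8)
[1] y-view keeps 40 columns → grid now 320
[2] x-view keeps 32 columns → grid now 167
[3] z-view keeps 23 columns → grid now 58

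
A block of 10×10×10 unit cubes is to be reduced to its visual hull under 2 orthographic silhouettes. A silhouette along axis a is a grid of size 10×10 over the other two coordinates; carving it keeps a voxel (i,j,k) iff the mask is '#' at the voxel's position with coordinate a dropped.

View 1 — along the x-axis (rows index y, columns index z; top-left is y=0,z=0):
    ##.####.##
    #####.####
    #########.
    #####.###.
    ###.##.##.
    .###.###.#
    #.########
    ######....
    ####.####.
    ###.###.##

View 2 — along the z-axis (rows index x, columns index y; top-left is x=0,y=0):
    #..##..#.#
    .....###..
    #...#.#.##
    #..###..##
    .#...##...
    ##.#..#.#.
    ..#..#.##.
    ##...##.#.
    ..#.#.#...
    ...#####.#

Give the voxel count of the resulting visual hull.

remaining voxels: 353

start: 10×10×10 = 1000 voxels
carve view 1 (along x, YZ-mask fill 79/100): 790 voxels remain
carve view 2 (along z, XY-mask fill 45/100): 353 voxels remain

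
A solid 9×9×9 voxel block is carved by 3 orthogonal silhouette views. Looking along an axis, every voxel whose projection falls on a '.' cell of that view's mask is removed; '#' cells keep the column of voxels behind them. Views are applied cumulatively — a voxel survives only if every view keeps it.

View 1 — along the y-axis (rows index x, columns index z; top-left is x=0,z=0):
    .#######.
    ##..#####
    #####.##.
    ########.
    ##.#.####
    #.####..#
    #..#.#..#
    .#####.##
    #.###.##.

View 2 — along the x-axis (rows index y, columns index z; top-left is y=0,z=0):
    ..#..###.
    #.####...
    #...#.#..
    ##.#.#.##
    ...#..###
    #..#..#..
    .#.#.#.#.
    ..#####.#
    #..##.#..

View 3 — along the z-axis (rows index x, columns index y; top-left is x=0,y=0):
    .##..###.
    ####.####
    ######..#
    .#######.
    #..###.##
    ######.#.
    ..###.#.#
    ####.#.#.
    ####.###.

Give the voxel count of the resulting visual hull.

full grid |V| = 729
[1] y-view keeps 59 columns → grid now 531
[2] x-view keeps 39 columns → grid now 263
[3] z-view keeps 58 columns → grid now 192

remaining voxels: 192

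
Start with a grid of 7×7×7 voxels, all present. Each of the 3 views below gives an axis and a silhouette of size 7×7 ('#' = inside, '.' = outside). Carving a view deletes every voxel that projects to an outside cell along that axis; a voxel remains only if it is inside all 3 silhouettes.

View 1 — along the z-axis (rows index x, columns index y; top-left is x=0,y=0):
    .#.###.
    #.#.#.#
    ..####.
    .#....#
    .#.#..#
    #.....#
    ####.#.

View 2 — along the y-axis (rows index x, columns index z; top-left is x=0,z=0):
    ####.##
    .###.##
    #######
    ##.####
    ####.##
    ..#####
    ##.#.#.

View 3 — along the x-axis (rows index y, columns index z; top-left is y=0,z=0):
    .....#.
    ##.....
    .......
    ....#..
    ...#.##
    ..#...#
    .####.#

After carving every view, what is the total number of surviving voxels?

initial block: 7^3 = 343
after view 1 [z-axis, 24 of 49 cells solid] → remaining = 168
after view 2 [y-axis, 39 of 49 cells solid] → remaining = 132
after view 3 [x-axis, 14 of 49 cells solid] → remaining = 41

voxel count = 41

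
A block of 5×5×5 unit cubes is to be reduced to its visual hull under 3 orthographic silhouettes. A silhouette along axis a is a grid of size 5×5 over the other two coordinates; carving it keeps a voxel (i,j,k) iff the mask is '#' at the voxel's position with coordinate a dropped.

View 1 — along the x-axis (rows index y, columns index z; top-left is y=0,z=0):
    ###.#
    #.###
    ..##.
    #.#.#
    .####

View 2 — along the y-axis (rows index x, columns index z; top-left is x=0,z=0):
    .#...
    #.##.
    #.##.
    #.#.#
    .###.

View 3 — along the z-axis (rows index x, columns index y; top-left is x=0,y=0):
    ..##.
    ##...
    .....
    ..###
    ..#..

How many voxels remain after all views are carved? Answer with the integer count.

|visual hull| = 13

full grid |V| = 125
[1] x-view keeps 17 columns → grid now 85
[2] y-view keeps 13 columns → grid now 46
[3] z-view keeps 8 columns → grid now 13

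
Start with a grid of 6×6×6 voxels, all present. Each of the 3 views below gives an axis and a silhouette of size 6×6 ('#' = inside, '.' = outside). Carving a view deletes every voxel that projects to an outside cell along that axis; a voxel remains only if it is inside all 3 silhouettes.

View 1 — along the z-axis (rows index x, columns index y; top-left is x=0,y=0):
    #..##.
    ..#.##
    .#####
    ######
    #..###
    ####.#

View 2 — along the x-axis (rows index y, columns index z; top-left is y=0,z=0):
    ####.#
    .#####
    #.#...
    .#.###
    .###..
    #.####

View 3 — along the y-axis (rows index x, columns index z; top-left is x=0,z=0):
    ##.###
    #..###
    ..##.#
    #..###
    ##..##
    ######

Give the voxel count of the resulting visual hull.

remaining voxels: 73

before carving: 216 voxels (6×6×6)
step 1: project along z, AND mask (26/36) → |grid| = 156
step 2: project along x, AND mask (24/36) → |grid| = 103
step 3: project along y, AND mask (26/36) → |grid| = 73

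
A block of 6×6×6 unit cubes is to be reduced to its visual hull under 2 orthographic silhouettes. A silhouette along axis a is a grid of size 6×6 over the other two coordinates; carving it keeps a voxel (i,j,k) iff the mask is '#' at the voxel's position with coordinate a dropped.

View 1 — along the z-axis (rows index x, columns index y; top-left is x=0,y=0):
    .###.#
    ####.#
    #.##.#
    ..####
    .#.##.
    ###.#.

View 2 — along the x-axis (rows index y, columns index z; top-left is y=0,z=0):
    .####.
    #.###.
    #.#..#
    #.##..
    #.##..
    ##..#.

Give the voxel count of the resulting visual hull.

before carving: 216 voxels (6×6×6)
[1] z-view keeps 24 columns → grid now 144
[2] x-view keeps 20 columns → grid now 79

79 voxels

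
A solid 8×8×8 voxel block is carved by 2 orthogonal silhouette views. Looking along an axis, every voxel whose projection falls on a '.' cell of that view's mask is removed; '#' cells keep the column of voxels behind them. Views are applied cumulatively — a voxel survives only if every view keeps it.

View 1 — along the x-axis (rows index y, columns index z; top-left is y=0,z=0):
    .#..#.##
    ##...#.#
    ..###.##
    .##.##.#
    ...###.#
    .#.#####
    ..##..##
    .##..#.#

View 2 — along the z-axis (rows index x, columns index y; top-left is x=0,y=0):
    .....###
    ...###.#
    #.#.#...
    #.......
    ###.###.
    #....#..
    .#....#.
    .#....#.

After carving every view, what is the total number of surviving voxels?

103 voxels

initial block: 8^3 = 512
  1. axis=0 (YZ plane), |mask|=36  ⇒  voxels=288
  2. axis=2 (XY plane), |mask|=23  ⇒  voxels=103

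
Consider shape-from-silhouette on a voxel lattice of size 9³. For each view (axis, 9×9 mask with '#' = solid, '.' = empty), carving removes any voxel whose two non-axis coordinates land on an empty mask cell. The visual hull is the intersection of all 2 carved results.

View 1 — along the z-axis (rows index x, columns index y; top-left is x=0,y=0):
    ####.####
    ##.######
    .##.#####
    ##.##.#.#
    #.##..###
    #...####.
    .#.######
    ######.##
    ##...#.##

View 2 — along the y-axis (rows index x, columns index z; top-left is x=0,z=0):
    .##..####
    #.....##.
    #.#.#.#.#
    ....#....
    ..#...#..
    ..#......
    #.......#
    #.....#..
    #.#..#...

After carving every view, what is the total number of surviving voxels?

full grid |V| = 729
  1. axis=2 (XY plane), |mask|=60  ⇒  voxels=540
  2. axis=1 (XZ plane), |mask|=25  ⇒  voxels=175

|visual hull| = 175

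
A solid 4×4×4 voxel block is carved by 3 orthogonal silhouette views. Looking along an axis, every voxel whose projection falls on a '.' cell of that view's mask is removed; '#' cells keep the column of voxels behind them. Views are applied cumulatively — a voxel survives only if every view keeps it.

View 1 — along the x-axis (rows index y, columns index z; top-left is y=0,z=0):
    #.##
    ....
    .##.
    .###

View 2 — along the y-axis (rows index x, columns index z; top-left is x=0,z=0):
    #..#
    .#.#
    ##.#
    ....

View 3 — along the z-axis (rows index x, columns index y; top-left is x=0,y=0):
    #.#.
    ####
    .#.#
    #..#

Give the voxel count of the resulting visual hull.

full grid |V| = 64
  1. axis=0 (YZ plane), |mask|=8  ⇒  voxels=32
  2. axis=1 (XZ plane), |mask|=7  ⇒  voxels=12
  3. axis=2 (XY plane), |mask|=10  ⇒  voxels=8

voxel count = 8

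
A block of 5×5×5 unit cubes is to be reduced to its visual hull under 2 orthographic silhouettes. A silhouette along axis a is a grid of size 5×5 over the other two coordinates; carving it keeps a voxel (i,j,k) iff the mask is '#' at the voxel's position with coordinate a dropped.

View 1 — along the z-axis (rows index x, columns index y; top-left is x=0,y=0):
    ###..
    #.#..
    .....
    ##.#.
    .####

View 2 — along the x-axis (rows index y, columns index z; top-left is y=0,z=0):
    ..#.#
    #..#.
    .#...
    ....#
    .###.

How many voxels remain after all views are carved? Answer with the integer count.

20 voxels

start: 5×5×5 = 125 voxels
carve view 1 (along z, XY-mask fill 12/25): 60 voxels remain
carve view 2 (along x, YZ-mask fill 9/25): 20 voxels remain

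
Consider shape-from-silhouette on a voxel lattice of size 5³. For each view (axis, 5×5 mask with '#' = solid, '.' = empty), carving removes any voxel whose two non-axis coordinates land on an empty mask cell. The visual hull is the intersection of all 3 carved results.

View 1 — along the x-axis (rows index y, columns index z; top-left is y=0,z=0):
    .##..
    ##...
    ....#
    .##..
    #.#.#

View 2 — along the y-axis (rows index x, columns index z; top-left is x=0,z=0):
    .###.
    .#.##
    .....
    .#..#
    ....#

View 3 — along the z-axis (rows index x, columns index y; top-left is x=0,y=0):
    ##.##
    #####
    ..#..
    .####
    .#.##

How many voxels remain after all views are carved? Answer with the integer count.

full grid |V| = 125
after view 1 [x-axis, 10 of 25 cells solid] → remaining = 50
after view 2 [y-axis, 9 of 25 cells solid] → remaining = 18
after view 3 [z-axis, 17 of 25 cells solid] → remaining = 16

16 voxels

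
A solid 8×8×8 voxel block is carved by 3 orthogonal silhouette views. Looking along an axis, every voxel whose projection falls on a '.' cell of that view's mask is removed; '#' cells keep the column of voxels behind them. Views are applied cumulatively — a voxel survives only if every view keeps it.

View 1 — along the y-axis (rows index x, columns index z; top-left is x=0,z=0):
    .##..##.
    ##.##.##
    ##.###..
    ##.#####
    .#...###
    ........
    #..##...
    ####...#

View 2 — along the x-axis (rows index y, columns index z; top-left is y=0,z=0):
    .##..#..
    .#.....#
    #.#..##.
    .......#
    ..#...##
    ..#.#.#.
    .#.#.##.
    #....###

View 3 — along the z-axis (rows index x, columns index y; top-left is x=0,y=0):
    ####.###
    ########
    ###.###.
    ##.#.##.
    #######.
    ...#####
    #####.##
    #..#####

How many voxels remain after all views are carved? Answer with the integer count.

full grid |V| = 512
carve view 1 (along y, XZ-mask fill 34/64): 272 voxels remain
carve view 2 (along x, YZ-mask fill 24/64): 97 voxels remain
carve view 3 (along z, XY-mask fill 51/64): 76 voxels remain

|visual hull| = 76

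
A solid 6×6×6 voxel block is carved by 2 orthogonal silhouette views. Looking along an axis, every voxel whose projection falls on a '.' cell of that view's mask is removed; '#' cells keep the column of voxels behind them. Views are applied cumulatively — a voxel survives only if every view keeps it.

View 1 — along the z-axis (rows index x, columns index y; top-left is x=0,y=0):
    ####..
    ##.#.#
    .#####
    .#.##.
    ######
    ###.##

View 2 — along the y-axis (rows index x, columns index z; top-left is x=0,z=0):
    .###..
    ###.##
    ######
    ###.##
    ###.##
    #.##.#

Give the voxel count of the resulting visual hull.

remaining voxels: 127

before carving: 216 voxels (6×6×6)
V1 z: intersect with XY mask (27 set) -- 162 left
V2 y: intersect with XZ mask (28 set) -- 127 left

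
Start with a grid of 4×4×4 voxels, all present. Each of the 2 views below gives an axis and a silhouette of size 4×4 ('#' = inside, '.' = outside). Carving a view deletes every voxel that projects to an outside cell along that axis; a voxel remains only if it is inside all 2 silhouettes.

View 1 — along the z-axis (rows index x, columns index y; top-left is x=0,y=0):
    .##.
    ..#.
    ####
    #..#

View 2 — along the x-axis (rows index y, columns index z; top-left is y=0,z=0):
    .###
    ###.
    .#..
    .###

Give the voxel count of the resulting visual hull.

voxel count = 21

initial block: 4^3 = 64
after view 1 [z-axis, 9 of 16 cells solid] → remaining = 36
after view 2 [x-axis, 10 of 16 cells solid] → remaining = 21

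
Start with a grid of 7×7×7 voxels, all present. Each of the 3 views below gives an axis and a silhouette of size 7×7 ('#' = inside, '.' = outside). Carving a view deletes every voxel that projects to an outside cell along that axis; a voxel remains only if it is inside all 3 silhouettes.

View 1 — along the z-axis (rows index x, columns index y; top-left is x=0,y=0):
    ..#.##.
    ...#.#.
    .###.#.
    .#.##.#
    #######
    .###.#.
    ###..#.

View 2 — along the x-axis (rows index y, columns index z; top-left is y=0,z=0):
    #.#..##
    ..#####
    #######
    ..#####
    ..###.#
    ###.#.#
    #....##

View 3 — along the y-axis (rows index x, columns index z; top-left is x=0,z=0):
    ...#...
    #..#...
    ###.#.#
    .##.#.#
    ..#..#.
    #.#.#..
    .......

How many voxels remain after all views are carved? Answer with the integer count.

51 voxels

start: 7×7×7 = 343 voxels
carve view 1 (along z, XY-mask fill 28/49): 196 voxels remain
carve view 2 (along x, YZ-mask fill 33/49): 141 voxels remain
carve view 3 (along y, XZ-mask fill 17/49): 51 voxels remain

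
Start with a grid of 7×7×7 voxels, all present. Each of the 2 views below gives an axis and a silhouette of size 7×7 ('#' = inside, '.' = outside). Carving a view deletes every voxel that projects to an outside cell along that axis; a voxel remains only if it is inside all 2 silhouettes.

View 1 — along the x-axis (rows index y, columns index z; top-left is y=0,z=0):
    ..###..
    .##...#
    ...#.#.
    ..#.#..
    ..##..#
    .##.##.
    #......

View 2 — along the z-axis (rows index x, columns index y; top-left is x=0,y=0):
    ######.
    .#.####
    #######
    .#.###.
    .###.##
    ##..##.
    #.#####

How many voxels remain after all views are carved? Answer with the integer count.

100 voxels

full grid |V| = 343
after view 1 [x-axis, 18 of 49 cells solid] → remaining = 126
after view 2 [z-axis, 37 of 49 cells solid] → remaining = 100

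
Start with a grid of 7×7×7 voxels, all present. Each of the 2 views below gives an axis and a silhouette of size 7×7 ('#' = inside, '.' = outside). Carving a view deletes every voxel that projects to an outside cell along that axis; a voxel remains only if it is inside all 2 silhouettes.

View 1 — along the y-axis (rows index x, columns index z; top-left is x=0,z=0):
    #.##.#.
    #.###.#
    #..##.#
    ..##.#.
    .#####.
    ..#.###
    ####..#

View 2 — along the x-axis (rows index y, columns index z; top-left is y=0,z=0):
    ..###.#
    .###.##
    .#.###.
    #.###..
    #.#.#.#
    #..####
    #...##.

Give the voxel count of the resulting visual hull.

remaining voxels: 130

start: 7×7×7 = 343 voxels
[1] y-view keeps 30 columns → grid now 210
[2] x-view keeps 29 columns → grid now 130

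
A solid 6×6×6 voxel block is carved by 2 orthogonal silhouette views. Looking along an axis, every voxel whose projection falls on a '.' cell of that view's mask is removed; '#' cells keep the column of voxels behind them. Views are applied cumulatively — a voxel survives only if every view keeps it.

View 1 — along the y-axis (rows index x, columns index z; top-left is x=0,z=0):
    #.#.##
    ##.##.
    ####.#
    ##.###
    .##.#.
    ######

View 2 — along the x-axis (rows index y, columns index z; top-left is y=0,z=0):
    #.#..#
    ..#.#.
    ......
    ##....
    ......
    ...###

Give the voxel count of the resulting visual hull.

voxel count = 45

initial block: 6^3 = 216
V1 y: intersect with XZ mask (27 set) -- 162 left
V2 x: intersect with YZ mask (10 set) -- 45 left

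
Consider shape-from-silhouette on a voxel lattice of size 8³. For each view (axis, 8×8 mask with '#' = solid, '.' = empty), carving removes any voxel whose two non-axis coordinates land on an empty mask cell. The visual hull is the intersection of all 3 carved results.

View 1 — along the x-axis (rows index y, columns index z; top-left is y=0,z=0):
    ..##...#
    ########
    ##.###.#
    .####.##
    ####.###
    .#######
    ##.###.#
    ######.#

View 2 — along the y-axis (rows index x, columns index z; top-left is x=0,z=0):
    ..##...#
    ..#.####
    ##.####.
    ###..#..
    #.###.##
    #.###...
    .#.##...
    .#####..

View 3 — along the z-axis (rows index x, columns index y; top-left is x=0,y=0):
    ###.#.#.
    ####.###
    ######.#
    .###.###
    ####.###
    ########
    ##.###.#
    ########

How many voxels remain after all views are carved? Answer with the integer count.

full grid |V| = 512
after view 1 [x-axis, 50 of 64 cells solid] → remaining = 400
after view 2 [y-axis, 36 of 64 cells solid] → remaining = 228
after view 3 [z-axis, 54 of 64 cells solid] → remaining = 194

voxel count = 194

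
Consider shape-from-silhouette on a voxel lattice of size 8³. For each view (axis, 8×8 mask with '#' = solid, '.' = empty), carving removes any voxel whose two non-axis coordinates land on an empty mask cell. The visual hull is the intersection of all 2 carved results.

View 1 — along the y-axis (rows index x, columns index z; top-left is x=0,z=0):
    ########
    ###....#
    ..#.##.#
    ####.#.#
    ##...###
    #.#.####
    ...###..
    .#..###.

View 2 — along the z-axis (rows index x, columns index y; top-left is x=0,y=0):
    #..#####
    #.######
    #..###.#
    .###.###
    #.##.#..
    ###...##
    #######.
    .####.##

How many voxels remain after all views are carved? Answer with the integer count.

227 voxels

initial block: 8^3 = 512
carve view 1 (along y, XZ-mask fill 40/64): 320 voxels remain
carve view 2 (along z, XY-mask fill 46/64): 227 voxels remain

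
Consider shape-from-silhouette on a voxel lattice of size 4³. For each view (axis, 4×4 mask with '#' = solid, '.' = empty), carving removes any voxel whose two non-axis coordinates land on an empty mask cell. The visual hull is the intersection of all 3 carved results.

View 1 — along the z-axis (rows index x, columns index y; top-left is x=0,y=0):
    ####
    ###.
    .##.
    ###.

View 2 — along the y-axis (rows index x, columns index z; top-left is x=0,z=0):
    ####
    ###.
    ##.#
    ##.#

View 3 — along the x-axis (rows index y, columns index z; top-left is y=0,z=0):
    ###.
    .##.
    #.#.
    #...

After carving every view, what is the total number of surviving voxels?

start: 4×4×4 = 64 voxels
step 1: project along z, AND mask (12/16) → |grid| = 48
step 2: project along y, AND mask (13/16) → |grid| = 40
step 3: project along x, AND mask (8/16) → |grid| = 21

|visual hull| = 21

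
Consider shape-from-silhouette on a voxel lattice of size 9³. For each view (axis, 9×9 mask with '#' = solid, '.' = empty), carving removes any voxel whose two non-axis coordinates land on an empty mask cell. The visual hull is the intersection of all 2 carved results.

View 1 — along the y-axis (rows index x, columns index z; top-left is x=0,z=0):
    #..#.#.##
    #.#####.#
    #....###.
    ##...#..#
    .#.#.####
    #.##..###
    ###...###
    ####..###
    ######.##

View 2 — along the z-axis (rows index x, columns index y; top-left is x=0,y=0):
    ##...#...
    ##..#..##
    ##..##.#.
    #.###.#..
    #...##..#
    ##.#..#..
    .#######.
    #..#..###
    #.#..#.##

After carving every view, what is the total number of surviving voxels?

|visual hull| = 255

full grid |V| = 729
  1. axis=1 (XZ plane), |mask|=53  ⇒  voxels=477
  2. axis=2 (XY plane), |mask|=43  ⇒  voxels=255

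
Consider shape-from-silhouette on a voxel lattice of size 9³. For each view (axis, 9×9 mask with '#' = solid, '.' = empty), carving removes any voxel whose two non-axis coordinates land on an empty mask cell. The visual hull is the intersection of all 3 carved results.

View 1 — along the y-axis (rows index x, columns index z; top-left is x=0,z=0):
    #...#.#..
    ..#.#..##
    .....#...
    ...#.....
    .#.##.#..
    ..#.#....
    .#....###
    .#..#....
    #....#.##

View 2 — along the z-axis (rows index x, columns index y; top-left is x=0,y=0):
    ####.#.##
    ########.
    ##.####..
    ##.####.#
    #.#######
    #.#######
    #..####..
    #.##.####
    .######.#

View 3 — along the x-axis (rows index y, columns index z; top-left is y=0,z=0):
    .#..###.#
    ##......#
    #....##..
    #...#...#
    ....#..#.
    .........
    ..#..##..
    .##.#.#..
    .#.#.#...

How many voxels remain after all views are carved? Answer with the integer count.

before carving: 729 voxels (9×9×9)
[1] y-view keeps 25 columns → grid now 225
[2] z-view keeps 63 columns → grid now 176
[3] x-view keeps 26 columns → grid now 61

voxel count = 61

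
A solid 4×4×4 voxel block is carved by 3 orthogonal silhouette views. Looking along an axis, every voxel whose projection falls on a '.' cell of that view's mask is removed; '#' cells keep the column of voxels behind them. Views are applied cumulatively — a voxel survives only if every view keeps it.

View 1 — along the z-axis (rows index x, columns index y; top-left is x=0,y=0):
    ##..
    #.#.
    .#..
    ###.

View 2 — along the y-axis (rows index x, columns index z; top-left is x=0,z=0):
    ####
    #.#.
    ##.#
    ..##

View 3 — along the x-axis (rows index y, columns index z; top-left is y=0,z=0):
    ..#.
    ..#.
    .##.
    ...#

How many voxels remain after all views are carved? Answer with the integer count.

7 voxels

full grid |V| = 64
V1 z: intersect with XY mask (8 set) -- 32 left
V2 y: intersect with XZ mask (11 set) -- 21 left
V3 x: intersect with YZ mask (5 set) -- 7 left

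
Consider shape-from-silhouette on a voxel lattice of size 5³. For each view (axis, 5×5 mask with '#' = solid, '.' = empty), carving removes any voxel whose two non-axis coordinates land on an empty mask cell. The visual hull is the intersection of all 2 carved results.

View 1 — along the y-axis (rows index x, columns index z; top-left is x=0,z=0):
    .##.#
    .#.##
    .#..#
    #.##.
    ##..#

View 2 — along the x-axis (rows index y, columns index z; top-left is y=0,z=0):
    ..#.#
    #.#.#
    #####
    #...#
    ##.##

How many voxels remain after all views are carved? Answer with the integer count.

voxel count = 46

start: 5×5×5 = 125 voxels
[1] y-view keeps 14 columns → grid now 70
[2] x-view keeps 16 columns → grid now 46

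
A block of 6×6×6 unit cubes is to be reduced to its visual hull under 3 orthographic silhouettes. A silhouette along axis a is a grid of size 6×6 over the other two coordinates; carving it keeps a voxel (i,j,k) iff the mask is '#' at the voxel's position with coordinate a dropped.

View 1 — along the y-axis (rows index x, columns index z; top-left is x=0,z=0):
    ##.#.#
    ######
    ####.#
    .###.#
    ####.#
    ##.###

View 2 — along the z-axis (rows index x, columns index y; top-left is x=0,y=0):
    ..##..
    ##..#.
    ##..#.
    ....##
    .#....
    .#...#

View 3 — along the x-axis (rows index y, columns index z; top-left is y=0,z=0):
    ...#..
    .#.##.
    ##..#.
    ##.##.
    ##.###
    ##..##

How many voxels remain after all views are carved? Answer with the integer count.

full grid |V| = 216
step 1: project along y, AND mask (29/36) → |grid| = 174
step 2: project along z, AND mask (13/36) → |grid| = 64
step 3: project along x, AND mask (20/36) → |grid| = 35

|visual hull| = 35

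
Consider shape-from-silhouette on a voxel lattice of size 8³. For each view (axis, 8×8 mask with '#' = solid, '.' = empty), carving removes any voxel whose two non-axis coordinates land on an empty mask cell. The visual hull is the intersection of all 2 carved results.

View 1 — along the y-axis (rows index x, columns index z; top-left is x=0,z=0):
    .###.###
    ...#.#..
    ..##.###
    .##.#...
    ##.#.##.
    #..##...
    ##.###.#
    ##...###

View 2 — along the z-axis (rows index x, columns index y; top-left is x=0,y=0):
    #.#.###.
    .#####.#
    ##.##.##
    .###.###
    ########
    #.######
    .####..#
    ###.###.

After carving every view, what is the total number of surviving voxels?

full grid |V| = 512
[1] y-view keeps 35 columns → grid now 280
[2] z-view keeps 49 columns → grid now 211

|visual hull| = 211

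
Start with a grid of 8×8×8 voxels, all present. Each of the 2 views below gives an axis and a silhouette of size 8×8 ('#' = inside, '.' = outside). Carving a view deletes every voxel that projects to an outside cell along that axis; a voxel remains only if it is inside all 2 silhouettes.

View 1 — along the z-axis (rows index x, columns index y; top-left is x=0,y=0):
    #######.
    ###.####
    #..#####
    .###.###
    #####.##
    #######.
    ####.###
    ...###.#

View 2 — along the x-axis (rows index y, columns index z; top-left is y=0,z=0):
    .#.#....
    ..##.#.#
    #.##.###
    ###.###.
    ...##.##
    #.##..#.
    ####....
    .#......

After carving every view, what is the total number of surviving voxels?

remaining voxels: 200

start: 8×8×8 = 512 voxels
  1. axis=2 (XY plane), |mask|=51  ⇒  voxels=408
  2. axis=0 (YZ plane), |mask|=31  ⇒  voxels=200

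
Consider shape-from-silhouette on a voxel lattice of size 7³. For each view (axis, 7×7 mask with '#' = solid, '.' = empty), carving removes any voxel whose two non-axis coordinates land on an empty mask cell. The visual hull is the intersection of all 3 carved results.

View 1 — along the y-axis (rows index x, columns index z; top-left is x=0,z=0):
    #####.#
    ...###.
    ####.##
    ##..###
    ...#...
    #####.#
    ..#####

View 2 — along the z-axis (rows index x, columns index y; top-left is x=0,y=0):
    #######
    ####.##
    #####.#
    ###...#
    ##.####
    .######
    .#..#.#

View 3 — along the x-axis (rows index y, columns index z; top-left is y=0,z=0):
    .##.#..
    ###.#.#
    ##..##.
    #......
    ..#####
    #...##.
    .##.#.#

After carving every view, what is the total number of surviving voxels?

before carving: 343 voxels (7×7×7)
carve view 1 (along y, XZ-mask fill 32/49): 224 voxels remain
carve view 2 (along z, XY-mask fill 38/49): 173 voxels remain
carve view 3 (along x, YZ-mask fill 25/49): 90 voxels remain

|visual hull| = 90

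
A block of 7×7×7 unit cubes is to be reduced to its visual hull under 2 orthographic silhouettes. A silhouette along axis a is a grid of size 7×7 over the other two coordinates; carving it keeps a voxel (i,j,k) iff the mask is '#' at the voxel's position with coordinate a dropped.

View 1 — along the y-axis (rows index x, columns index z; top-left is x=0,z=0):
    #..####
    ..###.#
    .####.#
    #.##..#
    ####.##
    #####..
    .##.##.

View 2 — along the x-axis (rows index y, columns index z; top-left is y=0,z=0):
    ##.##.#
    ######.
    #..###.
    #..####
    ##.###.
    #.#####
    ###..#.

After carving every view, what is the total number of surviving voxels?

|visual hull| = 161

initial block: 7^3 = 343
after view 1 [y-axis, 33 of 49 cells solid] → remaining = 231
after view 2 [x-axis, 35 of 49 cells solid] → remaining = 161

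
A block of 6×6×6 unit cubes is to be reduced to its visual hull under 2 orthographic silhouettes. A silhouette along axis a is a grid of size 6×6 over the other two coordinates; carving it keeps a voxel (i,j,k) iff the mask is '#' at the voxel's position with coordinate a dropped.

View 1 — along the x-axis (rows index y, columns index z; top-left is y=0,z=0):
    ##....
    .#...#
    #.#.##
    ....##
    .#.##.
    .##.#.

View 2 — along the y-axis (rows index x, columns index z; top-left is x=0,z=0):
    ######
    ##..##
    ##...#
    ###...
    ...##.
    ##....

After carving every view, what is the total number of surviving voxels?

voxel count = 57

before carving: 216 voxels (6×6×6)
carve view 1 (along x, YZ-mask fill 16/36): 96 voxels remain
carve view 2 (along y, XZ-mask fill 20/36): 57 voxels remain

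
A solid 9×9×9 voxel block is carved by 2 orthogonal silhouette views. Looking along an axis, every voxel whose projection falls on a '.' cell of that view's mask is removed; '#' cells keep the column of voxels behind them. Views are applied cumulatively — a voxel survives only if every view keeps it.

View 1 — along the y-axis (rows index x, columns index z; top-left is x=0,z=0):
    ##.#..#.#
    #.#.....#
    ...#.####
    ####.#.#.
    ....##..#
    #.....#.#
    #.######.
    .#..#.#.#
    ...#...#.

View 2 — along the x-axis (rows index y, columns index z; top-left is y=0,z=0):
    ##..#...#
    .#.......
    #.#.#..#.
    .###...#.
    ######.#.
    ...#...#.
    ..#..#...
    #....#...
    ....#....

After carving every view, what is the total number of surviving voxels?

start: 9×9×9 = 729 voxels
  1. axis=1 (XZ plane), |mask|=38  ⇒  voxels=342
  2. axis=0 (YZ plane), |mask|=27  ⇒  voxels=105

voxel count = 105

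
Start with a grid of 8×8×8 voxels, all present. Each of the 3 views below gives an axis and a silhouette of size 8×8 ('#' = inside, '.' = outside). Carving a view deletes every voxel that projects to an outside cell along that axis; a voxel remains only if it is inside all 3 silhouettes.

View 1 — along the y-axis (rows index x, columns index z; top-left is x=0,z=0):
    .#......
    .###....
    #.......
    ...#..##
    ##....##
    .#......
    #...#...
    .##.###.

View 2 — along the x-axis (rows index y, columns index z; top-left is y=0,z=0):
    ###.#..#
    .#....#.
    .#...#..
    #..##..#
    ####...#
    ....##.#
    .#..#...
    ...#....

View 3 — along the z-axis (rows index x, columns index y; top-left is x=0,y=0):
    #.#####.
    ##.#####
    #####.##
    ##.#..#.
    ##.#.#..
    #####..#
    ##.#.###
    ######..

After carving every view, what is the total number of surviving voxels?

initial block: 8^3 = 512
after view 1 [y-axis, 20 of 64 cells solid] → remaining = 160
after view 2 [x-axis, 24 of 64 cells solid] → remaining = 65
after view 3 [z-axis, 46 of 64 cells solid] → remaining = 50

|visual hull| = 50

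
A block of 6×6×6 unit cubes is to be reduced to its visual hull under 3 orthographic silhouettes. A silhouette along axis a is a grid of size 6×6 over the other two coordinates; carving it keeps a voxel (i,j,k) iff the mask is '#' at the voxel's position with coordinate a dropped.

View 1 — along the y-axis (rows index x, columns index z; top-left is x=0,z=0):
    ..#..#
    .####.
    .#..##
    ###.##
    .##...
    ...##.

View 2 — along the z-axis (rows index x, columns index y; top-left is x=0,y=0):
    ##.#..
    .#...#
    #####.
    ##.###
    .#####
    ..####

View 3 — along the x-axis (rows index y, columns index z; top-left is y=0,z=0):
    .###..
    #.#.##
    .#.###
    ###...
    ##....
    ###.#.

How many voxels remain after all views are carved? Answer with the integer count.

full grid |V| = 216
step 1: project along y, AND mask (18/36) → |grid| = 108
step 2: project along z, AND mask (24/36) → |grid| = 72
step 3: project along x, AND mask (20/36) → |grid| = 42

voxel count = 42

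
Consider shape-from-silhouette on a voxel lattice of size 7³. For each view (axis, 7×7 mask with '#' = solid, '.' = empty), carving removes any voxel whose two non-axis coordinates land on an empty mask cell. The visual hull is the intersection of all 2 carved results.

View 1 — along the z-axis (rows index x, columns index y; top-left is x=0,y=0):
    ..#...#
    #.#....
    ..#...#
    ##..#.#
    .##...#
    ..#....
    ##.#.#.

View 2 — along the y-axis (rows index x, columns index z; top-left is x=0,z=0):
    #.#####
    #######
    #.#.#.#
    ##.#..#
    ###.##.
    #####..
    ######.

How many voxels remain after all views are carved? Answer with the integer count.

initial block: 7^3 = 343
carve view 1 (along z, XY-mask fill 18/49): 126 voxels remain
carve view 2 (along y, XZ-mask fill 37/49): 94 voxels remain

remaining voxels: 94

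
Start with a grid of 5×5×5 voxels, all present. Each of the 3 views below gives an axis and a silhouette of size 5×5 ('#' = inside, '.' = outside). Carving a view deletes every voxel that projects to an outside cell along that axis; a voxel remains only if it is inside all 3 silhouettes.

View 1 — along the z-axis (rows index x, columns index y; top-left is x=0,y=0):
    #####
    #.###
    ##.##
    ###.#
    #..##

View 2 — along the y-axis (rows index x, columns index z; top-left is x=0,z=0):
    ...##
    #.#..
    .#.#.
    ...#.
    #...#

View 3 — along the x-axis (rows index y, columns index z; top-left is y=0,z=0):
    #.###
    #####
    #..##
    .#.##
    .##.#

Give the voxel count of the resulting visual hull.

voxel count = 26

full grid |V| = 125
V1 z: intersect with XY mask (20 set) -- 100 left
V2 y: intersect with XZ mask (9 set) -- 36 left
V3 x: intersect with YZ mask (18 set) -- 26 left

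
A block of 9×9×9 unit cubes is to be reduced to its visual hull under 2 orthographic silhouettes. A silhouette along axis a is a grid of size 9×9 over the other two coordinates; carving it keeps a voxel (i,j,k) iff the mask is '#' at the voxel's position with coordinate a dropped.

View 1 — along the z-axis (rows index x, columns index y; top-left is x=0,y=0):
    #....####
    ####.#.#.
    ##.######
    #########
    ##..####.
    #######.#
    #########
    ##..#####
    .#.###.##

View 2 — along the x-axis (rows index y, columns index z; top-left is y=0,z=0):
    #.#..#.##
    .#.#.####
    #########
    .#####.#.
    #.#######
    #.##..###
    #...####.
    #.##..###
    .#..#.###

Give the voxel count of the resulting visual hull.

start: 9×9×9 = 729 voxels
  1. axis=2 (XY plane), |mask|=64  ⇒  voxels=576
  2. axis=0 (YZ plane), |mask|=56  ⇒  voxels=388

|visual hull| = 388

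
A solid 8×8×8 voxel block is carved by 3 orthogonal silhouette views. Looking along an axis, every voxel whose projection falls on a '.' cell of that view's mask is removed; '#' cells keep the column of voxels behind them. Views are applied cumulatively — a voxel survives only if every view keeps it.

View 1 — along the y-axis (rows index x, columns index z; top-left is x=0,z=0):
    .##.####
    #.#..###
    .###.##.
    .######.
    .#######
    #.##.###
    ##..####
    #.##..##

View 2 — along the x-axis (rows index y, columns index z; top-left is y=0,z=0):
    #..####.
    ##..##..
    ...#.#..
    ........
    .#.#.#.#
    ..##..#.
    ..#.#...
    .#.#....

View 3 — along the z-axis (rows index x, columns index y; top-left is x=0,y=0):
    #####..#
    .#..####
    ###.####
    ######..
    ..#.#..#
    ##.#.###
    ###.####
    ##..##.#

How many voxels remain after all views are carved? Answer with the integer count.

full grid |V| = 512
step 1: project along y, AND mask (46/64) → |grid| = 368
step 2: project along x, AND mask (22/64) → |grid| = 124
step 3: project along z, AND mask (45/64) → |grid| = 93

93 voxels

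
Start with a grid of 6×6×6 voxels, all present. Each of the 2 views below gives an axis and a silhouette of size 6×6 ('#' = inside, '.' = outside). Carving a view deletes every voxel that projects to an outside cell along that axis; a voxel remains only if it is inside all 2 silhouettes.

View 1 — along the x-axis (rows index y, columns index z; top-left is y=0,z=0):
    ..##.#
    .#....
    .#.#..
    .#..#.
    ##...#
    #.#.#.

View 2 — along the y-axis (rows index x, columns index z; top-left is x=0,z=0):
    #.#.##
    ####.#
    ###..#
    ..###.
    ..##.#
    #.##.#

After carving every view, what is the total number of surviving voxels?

|visual hull| = 50

full grid |V| = 216
step 1: project along x, AND mask (14/36) → |grid| = 84
step 2: project along y, AND mask (23/36) → |grid| = 50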